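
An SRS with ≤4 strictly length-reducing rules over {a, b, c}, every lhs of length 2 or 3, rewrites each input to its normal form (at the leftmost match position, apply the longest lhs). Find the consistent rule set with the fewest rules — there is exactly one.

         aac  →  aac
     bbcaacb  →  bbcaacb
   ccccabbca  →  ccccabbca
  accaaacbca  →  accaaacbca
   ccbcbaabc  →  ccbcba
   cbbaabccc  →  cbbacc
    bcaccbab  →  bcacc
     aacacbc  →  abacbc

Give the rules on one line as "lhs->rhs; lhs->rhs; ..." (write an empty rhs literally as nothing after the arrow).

abc->; aca->ba; bab->

  | aac
  | bbcaacb
  | ccccabbca
  | accaaacbca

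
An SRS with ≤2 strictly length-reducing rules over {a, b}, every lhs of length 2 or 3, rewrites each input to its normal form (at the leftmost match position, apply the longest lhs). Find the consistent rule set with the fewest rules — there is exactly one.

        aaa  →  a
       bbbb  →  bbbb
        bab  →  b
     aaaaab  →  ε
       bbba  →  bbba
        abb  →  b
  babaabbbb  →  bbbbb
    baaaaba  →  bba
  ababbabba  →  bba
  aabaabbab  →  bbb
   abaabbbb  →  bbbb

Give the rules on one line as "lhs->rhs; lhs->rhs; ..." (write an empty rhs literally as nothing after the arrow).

aa->; ab->

  | aaa => a
  | bbbb
  | bab => b
  | aaaaab => aaab => ab => ε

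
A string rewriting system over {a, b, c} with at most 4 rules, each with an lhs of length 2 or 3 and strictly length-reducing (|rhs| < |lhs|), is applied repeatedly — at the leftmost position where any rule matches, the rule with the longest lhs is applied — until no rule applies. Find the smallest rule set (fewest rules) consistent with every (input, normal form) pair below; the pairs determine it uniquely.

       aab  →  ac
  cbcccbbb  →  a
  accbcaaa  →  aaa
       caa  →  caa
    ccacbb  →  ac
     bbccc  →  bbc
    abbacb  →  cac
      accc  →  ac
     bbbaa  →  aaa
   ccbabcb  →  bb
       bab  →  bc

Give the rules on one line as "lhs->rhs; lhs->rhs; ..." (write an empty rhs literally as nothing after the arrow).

ab->c; bbb->a; cb->c; cc->

  | aab => ac
  | cbcccbbb => ccccbbb => ccbbb => bbb => a
  | accbcaaa => abcaaa => ccaaa => aaa
  | caa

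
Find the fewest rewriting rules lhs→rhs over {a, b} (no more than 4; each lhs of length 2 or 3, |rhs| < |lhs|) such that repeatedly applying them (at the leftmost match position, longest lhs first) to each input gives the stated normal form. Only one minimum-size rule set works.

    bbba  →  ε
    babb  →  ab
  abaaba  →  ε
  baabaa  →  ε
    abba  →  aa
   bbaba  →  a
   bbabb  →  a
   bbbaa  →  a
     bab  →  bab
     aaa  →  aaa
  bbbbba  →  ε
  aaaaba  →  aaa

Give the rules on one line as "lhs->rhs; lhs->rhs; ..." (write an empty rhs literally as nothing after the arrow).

  | bbba => aba => ε
  | babb => bbb => ab
  | abaaba => aba => ε
  | baabaa => baa => ε

aba->; abb->bb; baa->; bb->a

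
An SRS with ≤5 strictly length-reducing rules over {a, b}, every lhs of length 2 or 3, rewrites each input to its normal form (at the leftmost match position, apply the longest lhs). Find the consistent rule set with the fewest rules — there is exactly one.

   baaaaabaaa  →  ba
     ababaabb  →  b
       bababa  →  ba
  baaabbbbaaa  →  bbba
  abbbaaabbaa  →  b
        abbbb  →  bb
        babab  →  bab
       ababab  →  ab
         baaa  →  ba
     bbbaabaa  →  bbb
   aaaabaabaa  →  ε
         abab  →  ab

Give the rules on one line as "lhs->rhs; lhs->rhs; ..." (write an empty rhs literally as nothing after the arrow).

aa->; aab->; aba->a; abb->

  | baaaaabaaa => baaabaaa => babaaa => baaa => ba
  | ababaabb => abaabb => aabb => b
  | bababa => baba => ba
  | baaabbbbaaa => babbbbaaa => bbbaaa => bbba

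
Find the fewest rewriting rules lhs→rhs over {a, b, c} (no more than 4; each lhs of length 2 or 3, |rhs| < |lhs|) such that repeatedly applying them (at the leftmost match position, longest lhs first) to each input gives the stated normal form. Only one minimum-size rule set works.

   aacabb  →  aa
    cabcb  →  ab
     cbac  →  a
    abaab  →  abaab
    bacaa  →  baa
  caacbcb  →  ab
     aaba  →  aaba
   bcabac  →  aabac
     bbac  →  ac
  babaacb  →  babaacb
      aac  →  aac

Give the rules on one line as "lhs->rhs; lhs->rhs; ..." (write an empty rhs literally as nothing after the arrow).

bb->; bc->a; ca->; cba->b

  | aacabb => aabb => aa
  | cabcb => bcb => ab
  | cbac => bc => a
  | abaab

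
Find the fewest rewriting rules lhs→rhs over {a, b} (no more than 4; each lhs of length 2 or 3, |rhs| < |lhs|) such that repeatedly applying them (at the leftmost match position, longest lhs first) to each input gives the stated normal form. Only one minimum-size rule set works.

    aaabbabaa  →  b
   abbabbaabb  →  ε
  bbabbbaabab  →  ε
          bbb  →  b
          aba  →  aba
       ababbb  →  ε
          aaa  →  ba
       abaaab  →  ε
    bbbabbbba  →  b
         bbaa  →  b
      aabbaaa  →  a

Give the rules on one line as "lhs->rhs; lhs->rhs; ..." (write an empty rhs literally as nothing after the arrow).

  | aaabbabaa => babbabaa => abbabaa => aabaa => bbaa => aa => b
  | abbabbaabb => aabbaabb => bbbaabb => baabb => bbbb => bb => ε
  | bbabbbaabab => abbbaabab => abaabab => abbbab => abab => aab => bb => ε
  | bbb => b

aa->b; bab->ab; bb->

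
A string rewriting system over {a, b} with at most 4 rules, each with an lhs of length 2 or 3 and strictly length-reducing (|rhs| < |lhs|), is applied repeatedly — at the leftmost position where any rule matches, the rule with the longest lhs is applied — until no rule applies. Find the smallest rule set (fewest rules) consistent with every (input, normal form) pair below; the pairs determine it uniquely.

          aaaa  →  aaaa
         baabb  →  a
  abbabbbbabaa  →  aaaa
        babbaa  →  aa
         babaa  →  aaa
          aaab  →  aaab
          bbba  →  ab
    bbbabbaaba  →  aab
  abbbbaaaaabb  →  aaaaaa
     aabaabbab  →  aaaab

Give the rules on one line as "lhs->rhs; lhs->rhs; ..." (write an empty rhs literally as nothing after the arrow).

  | aaaa
  | baabb => abb => a
  | abbabbbbabaa => aabbbbabaa => aabbabaa => aaabaa => aaaa
  | babbaa => bbbaa => abaa => aa

abb->a; ba->b; baa->a; bb->a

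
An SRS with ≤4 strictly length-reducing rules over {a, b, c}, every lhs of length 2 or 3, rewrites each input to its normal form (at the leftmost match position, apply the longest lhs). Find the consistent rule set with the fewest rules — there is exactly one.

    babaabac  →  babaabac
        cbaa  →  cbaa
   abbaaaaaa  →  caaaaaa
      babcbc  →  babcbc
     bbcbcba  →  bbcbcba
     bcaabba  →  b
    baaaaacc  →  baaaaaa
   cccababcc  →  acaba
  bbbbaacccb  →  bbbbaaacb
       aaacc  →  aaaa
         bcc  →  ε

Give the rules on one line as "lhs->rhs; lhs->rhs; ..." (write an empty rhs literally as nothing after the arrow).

  | babaabac
  | cbaa
  | abbaaaaaa => caaaaaa
  | babcbc

abb->c; bca->b; bcc->; cc->a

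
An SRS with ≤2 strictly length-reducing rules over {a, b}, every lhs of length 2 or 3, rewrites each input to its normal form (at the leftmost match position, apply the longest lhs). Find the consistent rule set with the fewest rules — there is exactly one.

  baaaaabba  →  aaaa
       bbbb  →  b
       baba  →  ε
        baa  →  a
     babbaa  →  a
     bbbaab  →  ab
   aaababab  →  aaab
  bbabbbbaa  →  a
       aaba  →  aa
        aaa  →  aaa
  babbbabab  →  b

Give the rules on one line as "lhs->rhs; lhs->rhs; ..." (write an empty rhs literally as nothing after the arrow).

ba->; bb->b

  | baaaaabba => aaaabba => aaaaba => aaaa
  | bbbb => bbb => bb => b
  | baba => ba => ε
  | baa => a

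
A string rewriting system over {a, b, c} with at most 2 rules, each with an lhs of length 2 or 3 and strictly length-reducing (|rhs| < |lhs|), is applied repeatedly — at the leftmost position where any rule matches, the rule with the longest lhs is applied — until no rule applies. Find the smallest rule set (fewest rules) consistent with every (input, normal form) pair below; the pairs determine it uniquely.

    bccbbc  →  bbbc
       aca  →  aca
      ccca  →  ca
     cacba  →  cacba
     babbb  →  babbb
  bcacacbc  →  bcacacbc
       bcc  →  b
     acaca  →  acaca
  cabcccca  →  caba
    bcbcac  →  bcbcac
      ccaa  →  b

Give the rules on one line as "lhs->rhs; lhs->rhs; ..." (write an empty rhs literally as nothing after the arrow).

aa->b; cc->

  | bccbbc => bbbc
  | aca
  | ccca => ca
  | cacba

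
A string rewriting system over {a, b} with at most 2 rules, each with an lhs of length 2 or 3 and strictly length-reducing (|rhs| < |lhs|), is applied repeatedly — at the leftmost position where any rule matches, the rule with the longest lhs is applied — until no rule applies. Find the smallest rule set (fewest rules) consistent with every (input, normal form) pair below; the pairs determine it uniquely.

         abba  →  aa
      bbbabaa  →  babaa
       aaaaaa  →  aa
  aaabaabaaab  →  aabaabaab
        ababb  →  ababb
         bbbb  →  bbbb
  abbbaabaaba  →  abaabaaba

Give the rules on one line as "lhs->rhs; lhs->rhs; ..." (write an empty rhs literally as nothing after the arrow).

aaa->aa; bba->a

  | abba => aa
  | bbbabaa => babaa
  | aaaaaa => aaaaa => aaaa => aaa => aa
  | aaabaabaaab => aabaabaaab => aabaabaab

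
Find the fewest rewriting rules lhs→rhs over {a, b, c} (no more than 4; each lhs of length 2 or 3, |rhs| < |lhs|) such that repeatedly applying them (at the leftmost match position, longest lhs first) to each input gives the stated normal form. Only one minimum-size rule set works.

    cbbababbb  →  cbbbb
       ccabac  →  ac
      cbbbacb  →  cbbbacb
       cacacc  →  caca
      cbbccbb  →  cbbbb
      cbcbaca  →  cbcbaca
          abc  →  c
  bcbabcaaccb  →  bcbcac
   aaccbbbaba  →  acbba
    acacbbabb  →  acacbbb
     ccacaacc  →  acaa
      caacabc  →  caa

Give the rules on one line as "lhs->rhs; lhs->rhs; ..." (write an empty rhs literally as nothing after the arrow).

  | cbbababbb => cbbabbb => cbbbb
  | ccabac => abac => ac
  | cbbbacb
  | cacacc => caca

aab->ac; ab->; cc->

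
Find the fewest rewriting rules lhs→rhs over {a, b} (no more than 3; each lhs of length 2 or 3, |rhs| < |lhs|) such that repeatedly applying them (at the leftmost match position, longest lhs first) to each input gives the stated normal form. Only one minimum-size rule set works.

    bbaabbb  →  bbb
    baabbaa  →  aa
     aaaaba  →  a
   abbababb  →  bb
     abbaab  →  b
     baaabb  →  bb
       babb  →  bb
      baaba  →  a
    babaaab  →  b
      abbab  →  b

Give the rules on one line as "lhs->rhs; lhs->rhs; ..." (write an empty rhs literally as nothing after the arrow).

ab->b; ba->a

  | bbaabbb => baabbb => aabbb => abbb => bbb
  | baabbaa => aabbaa => abbaa => bbaa => baa => aa
  | aaaaba => aaaba => aaba => aba => ba => a
  | abbababb => bbababb => bababb => ababb => babb => abb => bb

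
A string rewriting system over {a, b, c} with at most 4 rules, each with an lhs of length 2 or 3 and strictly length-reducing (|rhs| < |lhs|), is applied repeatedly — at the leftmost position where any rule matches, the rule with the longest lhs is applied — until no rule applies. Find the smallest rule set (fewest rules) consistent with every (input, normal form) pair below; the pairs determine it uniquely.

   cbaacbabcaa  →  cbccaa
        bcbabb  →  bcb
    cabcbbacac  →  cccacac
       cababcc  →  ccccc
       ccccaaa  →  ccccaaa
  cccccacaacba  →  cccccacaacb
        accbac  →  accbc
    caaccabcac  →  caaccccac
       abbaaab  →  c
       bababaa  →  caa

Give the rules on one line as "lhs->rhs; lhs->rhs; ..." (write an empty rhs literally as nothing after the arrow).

  | cbaacbabcaa => cbacbabcaa => cbcbabcaa => cbcbbcaa => cbccaa
  | bcbabb => bcbbb => bcb
  | cabcbbacac => cccbbacac => cccacac
  | cababcc => ccabcc => ccccc

ab->c; ba->b; bb->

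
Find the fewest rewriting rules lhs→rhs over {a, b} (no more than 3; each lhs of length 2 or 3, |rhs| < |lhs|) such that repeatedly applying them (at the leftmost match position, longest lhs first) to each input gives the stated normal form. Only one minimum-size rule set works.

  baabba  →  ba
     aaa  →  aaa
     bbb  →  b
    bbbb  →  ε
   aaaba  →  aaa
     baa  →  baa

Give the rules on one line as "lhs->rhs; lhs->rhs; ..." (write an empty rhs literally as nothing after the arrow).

  | baabba => baba => ba
  | aaa
  | bbb => b
  | bbbb => bb => ε

ab->; bb->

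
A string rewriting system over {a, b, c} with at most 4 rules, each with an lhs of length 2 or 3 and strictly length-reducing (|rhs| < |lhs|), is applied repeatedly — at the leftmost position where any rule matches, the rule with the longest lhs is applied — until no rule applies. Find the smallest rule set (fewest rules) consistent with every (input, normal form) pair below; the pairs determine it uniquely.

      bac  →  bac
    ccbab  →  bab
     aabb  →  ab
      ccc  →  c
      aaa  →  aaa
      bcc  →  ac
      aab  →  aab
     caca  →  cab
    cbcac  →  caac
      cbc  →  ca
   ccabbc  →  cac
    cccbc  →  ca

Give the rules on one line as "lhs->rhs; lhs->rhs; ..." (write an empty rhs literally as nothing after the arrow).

  | bac
  | ccbab => bab
  | aabb => aca => ab
  | ccc => c

abb->ca; aca->ab; bc->a; cc->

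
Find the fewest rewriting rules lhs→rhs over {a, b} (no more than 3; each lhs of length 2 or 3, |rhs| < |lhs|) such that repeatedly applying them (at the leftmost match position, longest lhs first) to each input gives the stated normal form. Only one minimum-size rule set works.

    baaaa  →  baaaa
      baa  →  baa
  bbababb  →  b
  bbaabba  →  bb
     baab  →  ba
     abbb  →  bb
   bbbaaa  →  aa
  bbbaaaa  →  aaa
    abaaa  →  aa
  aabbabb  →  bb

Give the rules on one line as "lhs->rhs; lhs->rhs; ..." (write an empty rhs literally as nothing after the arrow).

  | baaaa
  | baa
  | bbababb => bbbb => abb => b
  | bbaabba => bbaba => bb

ab->; aba->; bbb->ab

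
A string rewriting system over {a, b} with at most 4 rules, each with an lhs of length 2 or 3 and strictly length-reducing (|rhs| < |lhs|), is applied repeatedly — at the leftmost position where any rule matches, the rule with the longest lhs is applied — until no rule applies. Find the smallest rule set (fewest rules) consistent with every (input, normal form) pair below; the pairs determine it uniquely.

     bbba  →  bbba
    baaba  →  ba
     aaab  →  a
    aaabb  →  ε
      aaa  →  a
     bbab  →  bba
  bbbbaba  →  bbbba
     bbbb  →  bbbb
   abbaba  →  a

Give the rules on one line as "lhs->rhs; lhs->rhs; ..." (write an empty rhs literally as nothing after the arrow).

  | bbba
  | baaba => baba => baa => ba
  | aaab => aab => ab => a
  | aaabb => aabb => abb => ε

aa->a; ab->a; abb->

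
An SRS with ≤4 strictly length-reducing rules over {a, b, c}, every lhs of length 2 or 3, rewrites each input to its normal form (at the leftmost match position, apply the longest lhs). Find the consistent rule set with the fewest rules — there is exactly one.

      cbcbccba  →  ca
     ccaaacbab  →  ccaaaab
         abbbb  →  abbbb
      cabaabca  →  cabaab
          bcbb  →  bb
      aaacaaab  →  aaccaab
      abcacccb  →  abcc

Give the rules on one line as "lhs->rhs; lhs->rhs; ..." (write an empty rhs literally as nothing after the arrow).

  | cbcbccba => cbccba => ccba => ca
  | ccaaacbab => ccaaaab
  | abbbb
  | cabaabca => cabaab

aca->cc; bca->b; cb->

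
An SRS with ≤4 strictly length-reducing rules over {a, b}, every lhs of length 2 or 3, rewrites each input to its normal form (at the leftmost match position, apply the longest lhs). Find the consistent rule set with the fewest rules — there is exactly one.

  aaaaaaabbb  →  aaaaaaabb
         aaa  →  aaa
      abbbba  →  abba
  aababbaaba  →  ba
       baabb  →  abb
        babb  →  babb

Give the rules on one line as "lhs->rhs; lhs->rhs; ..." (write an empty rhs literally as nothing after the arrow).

  | aaaaaaabbb => aaaaaaabb
  | aaa
  | abbbba => abbba => abba
  | aababbaaba => abbaaba => ababa => ba

aba->; baa->a; bbb->bb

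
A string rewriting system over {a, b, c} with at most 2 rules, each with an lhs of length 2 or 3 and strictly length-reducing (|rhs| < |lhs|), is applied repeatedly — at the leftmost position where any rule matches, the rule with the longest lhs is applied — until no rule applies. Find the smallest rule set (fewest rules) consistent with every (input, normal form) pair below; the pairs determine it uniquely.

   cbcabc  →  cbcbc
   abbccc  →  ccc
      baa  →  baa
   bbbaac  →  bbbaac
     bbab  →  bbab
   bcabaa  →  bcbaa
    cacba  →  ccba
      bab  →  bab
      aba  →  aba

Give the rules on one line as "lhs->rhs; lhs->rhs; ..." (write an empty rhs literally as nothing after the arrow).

  | cbcabc => cbcbc
  | abbccc => ccc
  | baa
  | bbbaac

abb->; ca->c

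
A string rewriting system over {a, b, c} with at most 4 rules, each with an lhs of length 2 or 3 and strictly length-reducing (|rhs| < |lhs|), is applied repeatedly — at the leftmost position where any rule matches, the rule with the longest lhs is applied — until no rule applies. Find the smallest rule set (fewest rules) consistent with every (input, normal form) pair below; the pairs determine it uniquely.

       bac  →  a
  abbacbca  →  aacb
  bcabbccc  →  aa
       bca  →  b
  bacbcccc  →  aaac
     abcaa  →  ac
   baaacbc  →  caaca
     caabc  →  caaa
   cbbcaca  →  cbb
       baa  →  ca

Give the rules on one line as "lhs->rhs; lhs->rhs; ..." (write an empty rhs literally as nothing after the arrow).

ba->c; bc->a; bca->b; cc->a

  | bac => cc => a
  | abbacbca => abccbca => aacbca => aacb
  | bcabbccc => bbbccc => bbacc => bccc => acc => aa
  | bca => b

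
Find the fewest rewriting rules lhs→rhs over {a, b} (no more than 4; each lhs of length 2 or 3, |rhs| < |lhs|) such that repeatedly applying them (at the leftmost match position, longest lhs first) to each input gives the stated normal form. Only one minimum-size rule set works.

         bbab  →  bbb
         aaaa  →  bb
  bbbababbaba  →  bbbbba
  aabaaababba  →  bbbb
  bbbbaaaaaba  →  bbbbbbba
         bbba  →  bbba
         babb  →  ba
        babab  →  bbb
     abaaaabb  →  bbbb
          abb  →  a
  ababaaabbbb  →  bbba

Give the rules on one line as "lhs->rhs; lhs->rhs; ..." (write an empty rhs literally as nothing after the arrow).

  | bbab => bbb
  | aaaa => baa => bb
  | bbbababbaba => bbbbabbaba => bbbbaaba => bbbbba
  | aabaaababba => baaababba => bbababba => bbbabba => bbbaa => bbbb

aa->b; aab->b; ab->b; abb->a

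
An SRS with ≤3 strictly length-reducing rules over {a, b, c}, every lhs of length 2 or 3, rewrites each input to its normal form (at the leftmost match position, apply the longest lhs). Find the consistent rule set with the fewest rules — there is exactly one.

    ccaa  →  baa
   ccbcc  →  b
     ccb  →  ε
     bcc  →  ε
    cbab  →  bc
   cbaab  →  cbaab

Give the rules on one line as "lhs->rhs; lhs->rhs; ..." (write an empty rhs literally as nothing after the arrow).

  | ccaa => baa
  | ccbcc => bbcc => cc => b
  | ccb => bb => ε
  | bcc => bb => ε

bab->cc; bb->; cc->b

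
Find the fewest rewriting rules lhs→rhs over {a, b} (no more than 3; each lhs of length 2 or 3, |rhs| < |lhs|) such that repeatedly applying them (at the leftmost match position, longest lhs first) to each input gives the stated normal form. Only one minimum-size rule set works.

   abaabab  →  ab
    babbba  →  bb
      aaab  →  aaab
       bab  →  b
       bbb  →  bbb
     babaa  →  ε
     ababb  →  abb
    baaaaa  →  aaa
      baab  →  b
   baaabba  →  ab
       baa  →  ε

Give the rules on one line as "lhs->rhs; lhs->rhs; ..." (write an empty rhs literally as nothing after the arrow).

ba->; baa->

  | abaabab => abab => ab
  | babbba => bbba => bb
  | aaab
  | bab => b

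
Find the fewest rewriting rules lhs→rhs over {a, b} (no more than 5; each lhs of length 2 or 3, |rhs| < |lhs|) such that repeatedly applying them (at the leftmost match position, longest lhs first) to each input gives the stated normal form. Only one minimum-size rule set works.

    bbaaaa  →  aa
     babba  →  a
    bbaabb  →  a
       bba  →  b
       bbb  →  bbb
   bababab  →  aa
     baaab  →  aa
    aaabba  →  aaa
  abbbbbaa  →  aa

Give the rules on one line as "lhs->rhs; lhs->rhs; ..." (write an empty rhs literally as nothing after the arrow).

  | bbaaaa => baaa => aa
  | babba => aba => a
  | bbaabb => babb => ab => a
  | bba => b

ab->a; aba->a; ba->; bab->a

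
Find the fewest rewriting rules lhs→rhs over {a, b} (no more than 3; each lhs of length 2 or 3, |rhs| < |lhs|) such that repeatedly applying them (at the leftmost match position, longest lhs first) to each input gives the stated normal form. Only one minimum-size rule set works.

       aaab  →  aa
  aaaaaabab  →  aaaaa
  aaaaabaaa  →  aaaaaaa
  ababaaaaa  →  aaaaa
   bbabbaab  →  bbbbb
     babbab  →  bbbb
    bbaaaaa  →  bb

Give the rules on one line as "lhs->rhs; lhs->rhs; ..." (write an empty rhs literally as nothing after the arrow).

  | aaab => aa
  | aaaaaabab => aaaaaab => aaaaa
  | aaaaabaaa => aaaaaaa
  | ababaaaaa => abaaaaa => aaaaa

ab->; ba->b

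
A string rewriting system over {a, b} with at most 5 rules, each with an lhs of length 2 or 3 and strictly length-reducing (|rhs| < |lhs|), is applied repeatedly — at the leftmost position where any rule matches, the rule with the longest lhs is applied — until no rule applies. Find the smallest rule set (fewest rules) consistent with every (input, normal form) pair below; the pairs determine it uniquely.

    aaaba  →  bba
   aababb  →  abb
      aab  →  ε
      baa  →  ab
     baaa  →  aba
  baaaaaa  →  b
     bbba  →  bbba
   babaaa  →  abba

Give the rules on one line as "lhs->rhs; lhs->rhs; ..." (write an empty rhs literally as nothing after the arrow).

aa->b; aaa->b; aab->; baa->ab

  | aaaba => bba
  | aababb => abb
  | aab => ε
  | baa => ab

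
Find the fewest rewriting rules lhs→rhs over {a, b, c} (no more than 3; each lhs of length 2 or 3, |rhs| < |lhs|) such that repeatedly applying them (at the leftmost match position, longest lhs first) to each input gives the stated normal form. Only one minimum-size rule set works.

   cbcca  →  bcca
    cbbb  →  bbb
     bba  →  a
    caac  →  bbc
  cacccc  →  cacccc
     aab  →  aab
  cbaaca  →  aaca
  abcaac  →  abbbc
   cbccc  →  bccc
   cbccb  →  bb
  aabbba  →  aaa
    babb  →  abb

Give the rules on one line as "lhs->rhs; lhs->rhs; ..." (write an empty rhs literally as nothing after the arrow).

ba->a; caa->bb; cb->b

  | cbcca => bcca
  | cbbb => bbb
  | bba => ba => a
  | caac => bbc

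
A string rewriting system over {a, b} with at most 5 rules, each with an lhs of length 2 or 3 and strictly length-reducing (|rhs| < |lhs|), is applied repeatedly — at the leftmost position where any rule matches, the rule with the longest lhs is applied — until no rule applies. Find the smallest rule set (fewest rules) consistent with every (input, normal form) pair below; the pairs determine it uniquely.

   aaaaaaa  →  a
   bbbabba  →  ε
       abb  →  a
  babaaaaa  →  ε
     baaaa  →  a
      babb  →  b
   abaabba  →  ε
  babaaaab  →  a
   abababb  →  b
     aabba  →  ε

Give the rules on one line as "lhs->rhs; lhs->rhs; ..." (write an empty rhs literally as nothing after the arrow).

  | aaaaaaa => aaaaa => aaa => a
  | bbbabba => bbabba => babba => bba => ba => ε
  | abb => ab => a
  | babaaaaa => baaaaa => aaaa => aa => ε

aa->; ab->a; ba->; bb->b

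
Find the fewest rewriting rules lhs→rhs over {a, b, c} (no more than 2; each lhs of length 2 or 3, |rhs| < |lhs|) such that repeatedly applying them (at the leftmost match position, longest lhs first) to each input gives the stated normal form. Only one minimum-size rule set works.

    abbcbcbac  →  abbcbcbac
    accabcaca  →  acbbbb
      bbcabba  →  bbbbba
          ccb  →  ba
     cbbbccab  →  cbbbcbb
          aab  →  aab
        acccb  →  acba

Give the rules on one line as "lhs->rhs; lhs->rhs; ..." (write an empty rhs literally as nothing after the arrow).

  | abbcbcbac
  | accabcaca => acbbcaca => acbbbca => acbbbb
  | bbcabba => bbbbba
  | ccb => ba

ca->b; ccb->ba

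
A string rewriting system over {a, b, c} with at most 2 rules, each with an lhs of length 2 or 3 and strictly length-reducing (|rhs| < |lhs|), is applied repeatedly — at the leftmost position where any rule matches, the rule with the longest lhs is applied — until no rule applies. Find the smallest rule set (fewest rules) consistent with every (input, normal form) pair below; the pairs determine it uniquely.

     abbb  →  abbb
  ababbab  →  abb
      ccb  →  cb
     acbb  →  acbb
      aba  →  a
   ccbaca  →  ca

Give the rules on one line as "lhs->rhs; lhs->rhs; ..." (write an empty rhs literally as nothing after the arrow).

  | abbb
  | ababbab => abbab => abb
  | ccb => cb
  | acbb

ba->; cc->c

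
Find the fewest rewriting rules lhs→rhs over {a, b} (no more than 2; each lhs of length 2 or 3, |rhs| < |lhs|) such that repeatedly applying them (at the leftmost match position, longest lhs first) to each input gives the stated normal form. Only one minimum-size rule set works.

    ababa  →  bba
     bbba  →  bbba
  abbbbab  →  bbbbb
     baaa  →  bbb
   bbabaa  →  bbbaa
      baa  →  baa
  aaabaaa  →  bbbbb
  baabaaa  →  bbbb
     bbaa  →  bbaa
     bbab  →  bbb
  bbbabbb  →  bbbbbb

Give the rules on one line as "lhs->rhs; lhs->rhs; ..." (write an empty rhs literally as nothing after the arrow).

  | ababa => baba => bba
  | bbba
  | abbbbab => bbbbab => bbbbb
  | baaa => bbb

aaa->bb; ab->b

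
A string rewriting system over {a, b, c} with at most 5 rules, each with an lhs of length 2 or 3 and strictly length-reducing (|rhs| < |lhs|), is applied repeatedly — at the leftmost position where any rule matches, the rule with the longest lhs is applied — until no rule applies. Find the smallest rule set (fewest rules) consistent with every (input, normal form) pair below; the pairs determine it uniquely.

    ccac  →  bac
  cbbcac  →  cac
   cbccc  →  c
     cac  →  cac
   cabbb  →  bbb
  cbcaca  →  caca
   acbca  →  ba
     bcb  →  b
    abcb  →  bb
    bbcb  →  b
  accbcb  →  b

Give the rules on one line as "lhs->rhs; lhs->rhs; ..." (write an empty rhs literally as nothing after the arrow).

ab->c; bc->c; cb->b; cc->b

  | ccac => bac
  | cbbcac => bbcac => bcac => cac
  | cbccc => bccc => ccc => bc => c
  | cac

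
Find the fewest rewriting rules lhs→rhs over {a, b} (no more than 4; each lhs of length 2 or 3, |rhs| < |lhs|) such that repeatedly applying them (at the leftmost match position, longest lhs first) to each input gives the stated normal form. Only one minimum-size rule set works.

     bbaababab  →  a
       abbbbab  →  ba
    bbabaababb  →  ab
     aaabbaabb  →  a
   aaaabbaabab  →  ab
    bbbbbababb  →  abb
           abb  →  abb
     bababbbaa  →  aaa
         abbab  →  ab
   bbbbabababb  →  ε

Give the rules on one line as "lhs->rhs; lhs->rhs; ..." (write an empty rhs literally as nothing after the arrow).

aab->ba; baa->a; bab->; bbb->ba

  | bbaababab => bababab => abab => a
  | abbbbab => ababab => aab => ba
  | bbabaababb => baababb => ababb => ab
  | aaabbaabb => ababaabb => aaabb => abab => a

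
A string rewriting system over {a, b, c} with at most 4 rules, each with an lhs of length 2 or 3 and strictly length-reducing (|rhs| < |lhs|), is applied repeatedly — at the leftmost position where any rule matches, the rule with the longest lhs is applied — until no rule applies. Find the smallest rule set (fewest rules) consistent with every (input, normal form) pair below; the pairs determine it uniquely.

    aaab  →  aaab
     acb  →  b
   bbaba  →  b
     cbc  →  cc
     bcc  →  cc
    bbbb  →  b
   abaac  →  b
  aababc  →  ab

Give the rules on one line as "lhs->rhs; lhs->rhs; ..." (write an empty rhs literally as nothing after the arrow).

  | aaab
  | acb => bb => b
  | bbaba => baba => bba => ba => b
  | cbc => cc

ac->b; ba->b; bb->b; bc->c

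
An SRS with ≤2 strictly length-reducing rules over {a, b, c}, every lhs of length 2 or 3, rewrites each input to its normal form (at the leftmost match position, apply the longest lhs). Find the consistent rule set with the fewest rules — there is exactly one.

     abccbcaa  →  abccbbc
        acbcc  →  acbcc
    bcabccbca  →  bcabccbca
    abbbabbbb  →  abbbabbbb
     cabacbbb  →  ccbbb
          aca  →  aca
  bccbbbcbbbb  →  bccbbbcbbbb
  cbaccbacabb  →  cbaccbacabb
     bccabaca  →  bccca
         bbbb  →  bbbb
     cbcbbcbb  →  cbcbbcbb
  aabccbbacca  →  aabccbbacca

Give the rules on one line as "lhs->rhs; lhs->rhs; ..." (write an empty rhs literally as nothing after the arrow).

aba->; caa->bc

  | abccbcaa => abccbbc
  | acbcc
  | bcabccbca
  | abbbabbbb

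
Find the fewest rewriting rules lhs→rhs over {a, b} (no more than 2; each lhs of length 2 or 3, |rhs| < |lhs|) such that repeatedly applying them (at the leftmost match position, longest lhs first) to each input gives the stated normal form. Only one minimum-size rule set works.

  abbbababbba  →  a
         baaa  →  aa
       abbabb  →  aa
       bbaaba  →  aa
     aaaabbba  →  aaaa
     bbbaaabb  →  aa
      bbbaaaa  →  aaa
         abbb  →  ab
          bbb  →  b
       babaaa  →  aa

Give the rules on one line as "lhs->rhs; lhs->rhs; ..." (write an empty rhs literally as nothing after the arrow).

  | abbbababbba => abababbba => ababbba => abbba => aba => a
  | baaa => aa
  | abbabb => aabb => aa
  | bbaaba => aaba => aa

ba->; bb->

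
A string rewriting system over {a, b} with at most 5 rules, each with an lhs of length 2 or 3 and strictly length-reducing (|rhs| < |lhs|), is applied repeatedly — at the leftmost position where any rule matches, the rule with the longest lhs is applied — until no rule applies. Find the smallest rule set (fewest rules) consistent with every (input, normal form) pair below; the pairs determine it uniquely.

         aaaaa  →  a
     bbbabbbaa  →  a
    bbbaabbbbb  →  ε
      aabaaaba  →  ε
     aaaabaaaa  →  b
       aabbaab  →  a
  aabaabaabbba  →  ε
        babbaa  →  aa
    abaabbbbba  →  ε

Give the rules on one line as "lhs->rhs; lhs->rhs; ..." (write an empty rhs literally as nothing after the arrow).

aaa->b; ab->; ba->; bb->

  | aaaaa => baa => a
  | bbbabbbaa => babbbaa => bbbaa => baa => a
  | bbbaabbbbb => baabbbbb => abbbbb => bbbb => bb => ε
  | aabaaaba => aaaaba => baba => ba => ε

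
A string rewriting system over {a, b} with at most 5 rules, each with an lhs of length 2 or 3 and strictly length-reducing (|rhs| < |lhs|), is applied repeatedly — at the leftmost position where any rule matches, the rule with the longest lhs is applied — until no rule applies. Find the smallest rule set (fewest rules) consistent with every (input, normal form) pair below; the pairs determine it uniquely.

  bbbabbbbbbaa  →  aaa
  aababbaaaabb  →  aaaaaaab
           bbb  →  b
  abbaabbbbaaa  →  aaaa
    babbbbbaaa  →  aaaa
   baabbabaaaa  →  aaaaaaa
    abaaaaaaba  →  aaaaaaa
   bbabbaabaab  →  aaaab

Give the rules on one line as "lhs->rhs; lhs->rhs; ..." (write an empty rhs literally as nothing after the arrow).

  | bbbabbbbbbaa => bbabbbbbbaa => babbbbbbaa => aabbbbbaa => aabbbbaa => aabbbaa => aabbaa => aabaa => aaa
  | aababbaaaabb => aaaabaaaabb => aaaaaaabb => aaaaaaab
  | bbb => bb => b
  | abbaabbbbaaa => abaabbbbaaa => aabbbbaaa => aabbbaaa => aabbaaa => aabaaa => aaaa

ba->a; baa->a; bab->aa; bb->b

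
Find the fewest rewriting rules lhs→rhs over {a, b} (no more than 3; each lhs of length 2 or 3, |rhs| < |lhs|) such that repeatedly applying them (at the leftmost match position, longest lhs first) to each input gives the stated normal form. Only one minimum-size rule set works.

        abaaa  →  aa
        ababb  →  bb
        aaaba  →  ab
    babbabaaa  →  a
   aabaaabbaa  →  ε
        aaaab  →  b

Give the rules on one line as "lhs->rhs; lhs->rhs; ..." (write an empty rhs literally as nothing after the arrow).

  | abaaa => baaa => aa
  | ababb => babb => bb
  | aaaba => abba => ab
  | babbabaaa => bbabaaa => bbaaa => baa => a

aaa->ab; aba->ba; ba->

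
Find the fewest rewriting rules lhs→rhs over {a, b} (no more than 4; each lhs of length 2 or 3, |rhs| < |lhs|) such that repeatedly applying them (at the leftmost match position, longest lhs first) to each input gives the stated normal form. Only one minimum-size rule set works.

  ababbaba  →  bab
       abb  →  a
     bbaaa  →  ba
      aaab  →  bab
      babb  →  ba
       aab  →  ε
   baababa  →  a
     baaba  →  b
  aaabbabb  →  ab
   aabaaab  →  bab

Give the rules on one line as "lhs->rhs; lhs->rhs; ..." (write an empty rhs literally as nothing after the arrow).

  | ababbaba => abbbaba => aaaba => baba => bab
  | abb => a
  | bbaaa => aaa => ba
  | aaab => bab

aa->b; aba->ab; bb->; bbb->a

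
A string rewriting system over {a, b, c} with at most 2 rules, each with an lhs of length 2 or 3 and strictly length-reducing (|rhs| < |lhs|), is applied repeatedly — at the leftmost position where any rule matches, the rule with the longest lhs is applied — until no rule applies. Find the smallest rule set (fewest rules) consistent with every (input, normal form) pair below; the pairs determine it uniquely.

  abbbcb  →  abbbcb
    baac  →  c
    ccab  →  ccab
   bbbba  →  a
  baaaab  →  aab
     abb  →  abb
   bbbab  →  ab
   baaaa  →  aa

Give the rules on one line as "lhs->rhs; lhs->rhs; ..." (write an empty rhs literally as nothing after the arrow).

  | abbbcb
  | baac => c
  | ccab
  | bbbba => bbba => bba => ba => a

ba->a; baa->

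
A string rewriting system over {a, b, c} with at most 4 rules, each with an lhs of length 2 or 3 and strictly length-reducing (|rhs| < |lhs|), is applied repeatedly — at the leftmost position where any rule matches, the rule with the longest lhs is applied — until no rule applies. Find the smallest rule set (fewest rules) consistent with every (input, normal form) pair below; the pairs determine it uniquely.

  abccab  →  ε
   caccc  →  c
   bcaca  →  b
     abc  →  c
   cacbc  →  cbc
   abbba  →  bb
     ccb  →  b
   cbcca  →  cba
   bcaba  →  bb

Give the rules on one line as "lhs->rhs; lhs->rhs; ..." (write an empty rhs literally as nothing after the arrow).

ab->; bba->bb; ca->; cc->

  | abccab => ccab => ab => ε
  | caccc => ccc => c
  | bcaca => bca => b
  | abc => c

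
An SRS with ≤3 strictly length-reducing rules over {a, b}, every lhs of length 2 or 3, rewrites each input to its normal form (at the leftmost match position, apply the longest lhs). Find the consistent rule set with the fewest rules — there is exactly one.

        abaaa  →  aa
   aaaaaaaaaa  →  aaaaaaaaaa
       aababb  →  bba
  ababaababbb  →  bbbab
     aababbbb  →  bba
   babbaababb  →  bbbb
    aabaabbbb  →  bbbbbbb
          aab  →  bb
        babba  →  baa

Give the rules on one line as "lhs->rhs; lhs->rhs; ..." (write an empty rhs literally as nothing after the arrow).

aab->bb; aba->; abb->a

  | abaaa => aa
  | aaaaaaaaaa
  | aababb => bbabb => bba
  | ababaababbb => baababbb => bbbabbb => bbbab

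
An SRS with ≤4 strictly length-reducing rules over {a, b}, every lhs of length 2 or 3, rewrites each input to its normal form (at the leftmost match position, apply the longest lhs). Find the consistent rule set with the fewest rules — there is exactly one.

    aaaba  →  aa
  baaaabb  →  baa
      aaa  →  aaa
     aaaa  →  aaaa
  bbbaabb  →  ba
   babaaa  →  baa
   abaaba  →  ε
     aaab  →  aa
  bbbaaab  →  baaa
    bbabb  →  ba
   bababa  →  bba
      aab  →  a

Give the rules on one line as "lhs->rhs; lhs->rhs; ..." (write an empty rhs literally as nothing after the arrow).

  | aaaba => aa
  | baaaabb => baaab => baa
  | aaa
  | aaaa

ab->; aba->; bbb->ba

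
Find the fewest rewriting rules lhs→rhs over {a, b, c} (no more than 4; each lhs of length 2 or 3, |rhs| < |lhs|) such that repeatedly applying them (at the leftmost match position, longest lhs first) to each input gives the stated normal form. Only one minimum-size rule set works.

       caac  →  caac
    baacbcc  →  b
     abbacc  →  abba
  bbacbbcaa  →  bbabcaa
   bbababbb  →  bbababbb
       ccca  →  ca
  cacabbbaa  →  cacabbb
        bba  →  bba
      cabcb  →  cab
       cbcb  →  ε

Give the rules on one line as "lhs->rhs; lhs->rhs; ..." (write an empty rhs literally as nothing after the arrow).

  | caac
  | baacbcc => bcbcc => bcc => b
  | abbacc => abba
  | bbacbbcaa => bbabcaa

baa->b; cb->; cc->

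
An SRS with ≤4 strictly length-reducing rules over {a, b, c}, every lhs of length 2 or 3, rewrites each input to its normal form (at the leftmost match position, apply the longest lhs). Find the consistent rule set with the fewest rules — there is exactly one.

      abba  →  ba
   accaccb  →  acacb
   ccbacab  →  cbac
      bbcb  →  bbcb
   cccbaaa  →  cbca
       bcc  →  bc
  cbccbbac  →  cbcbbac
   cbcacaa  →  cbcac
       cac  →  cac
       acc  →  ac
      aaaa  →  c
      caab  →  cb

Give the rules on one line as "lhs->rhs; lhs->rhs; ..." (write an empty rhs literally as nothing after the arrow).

  | abba => ba
  | accaccb => acaccb => acacb
  | ccbacab => cbacab => cbac
  | bbcb

aa->c; ab->; cc->c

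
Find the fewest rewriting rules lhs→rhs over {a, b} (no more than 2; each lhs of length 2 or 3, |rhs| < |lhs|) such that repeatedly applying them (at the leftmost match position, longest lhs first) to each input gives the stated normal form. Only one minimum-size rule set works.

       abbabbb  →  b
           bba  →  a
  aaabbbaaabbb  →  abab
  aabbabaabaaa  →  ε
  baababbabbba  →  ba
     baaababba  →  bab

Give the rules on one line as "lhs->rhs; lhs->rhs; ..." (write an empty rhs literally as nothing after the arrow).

  | abbabbb => aabbb => bbb => b
  | bba => a
  | aaabbbaaabbb => abbbaaabbb => abaaabbb => ababbb => abab
  | aabbabaabaaa => bbabaabaaa => abaabaaa => abbaaa => aaaa => aa => ε

aa->; bb->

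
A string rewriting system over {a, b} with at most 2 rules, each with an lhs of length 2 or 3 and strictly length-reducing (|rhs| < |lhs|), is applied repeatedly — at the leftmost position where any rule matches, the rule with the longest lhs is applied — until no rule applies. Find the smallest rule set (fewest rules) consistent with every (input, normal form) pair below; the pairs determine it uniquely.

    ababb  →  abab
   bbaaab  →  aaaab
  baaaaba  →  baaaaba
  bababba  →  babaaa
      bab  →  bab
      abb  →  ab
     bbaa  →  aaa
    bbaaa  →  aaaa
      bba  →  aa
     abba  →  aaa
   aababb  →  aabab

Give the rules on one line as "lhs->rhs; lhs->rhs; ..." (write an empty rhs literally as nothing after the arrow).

bb->b; bba->aa

  | ababb => abab
  | bbaaab => aaaab
  | baaaaba
  | bababba => babaaa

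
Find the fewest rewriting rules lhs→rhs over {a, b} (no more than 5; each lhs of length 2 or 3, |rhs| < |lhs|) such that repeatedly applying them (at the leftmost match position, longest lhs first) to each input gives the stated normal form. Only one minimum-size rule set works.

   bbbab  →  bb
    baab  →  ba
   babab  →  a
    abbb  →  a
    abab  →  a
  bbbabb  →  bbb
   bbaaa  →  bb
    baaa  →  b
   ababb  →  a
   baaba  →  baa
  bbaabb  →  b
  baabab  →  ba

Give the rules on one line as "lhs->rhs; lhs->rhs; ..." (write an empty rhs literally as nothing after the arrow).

  | bbbab => bb
  | baab => ba
  | babab => ab => a
  | abbb => abb => ab => a

aaa->; aab->a; ab->a; bab->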